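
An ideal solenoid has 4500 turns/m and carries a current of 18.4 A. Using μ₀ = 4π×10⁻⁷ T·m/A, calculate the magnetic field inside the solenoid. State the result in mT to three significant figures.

Inside a long solenoid, B = μ₀nI.
B = (4π×10⁻⁷)(4.500×10^3 m⁻¹)(18.4 A) = 0.104 T.

B ≈ 104 mT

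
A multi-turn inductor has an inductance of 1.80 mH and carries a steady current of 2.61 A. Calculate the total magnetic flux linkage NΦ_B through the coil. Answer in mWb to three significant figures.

From L = NΦ_B/I, the flux linkage is NΦ_B = LI.
NΦ_B = (1.800×10^-3 H)(2.61 A) = 4.698×10^-3 Wb.

NΦ_B ≈ 4.70 mWb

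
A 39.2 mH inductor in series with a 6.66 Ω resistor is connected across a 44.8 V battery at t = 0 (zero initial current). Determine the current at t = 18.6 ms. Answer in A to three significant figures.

I ≈ 6.44 A

τ = L/R = 3.920×10^-2/6.66 = 5.886×10^-3 s; final current I_∞ = ε/R = 44.8/6.66 = 6.727 A.
I(t) = I_∞(1 − e^(−t/τ)) with t/τ = 3.160.
I = (6.727)(1 − e^(−3.160)) = 6.441 A.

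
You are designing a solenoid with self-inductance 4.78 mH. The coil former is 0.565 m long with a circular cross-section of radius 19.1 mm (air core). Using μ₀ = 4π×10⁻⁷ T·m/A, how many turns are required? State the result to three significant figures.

N ≈ 1370 turns

A = πr² = π(1.910×10^-2 m)² = 1.146×10^-3 m².
From L = μ₀N²A/ℓ, N = √(Lℓ / (μ₀A)).
N = √[(4.780×10^-3)(0.565) / ((4π×10⁻⁷)×1.146×10^-3)] = √(1.875×10^6) ≈ 1369.4.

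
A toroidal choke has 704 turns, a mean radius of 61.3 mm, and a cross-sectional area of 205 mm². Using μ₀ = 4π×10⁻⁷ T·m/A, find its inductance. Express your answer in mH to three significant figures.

For a thin toroid, L = μ₀N²A/(2πR).
L = (4π×10⁻⁷)(704)²(2.050×10^-4) / (2π×6.130×10^-2 m) = 3.3149×10^-4 H.

L ≈ 0.331 mH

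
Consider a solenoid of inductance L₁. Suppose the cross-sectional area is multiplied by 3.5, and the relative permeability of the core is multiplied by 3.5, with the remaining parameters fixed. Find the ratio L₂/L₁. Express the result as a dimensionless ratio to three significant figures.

L₂/L₁ = 12.3

For a solenoid, L ∝ μᵣN²A/ℓ.
L₂/L₁ = (3.5) × (3.5) = 12.3.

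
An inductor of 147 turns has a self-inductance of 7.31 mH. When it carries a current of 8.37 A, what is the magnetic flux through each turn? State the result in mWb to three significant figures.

From L = NΦ_B/I, the flux per turn is Φ_B = LI/N.
Φ_B = (7.310×10^-3 H)(8.37 A)/147 = 4.162×10^-4 Wb.

Φ_B ≈ 0.416 mWb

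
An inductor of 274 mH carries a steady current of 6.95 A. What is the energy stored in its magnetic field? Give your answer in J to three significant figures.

U ≈ 6.62 J

Stored magnetic energy: U = ½LI².
U = ½(0.274 H)(6.95 A)² = 6.617 J.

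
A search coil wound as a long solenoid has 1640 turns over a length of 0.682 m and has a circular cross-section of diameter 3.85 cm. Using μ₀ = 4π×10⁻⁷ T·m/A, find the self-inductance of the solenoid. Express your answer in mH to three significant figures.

L ≈ 5.77 mH

A = π(d/2)² = π(1.925×10^-2 m)² = 1.164×10^-3 m².
For a long solenoid, L = μ₀N²A/ℓ.
L = (4π×10⁻⁷)(1640)²(1.164×10^-3)/(0.682 m) = 5.769×10^-3 H.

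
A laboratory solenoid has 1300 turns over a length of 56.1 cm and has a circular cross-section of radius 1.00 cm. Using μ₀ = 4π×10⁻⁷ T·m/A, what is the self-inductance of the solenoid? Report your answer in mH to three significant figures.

A = πr² = π(1.000×10^-2 m)² = 3.142×10^-4 m².
For a long solenoid, L = μ₀N²A/ℓ.
L = (4π×10⁻⁷)(1300)²(3.142×10^-4)/(0.561 m) = 1.189×10^-3 H.

L ≈ 1.19 mH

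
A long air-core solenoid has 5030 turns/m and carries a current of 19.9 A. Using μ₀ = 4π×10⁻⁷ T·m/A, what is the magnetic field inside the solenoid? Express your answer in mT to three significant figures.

Inside a long solenoid, B = μ₀nI.
B = (4π×10⁻⁷)(5.030×10^3 m⁻¹)(19.9 A) = 0.1258 T.

B ≈ 126 mT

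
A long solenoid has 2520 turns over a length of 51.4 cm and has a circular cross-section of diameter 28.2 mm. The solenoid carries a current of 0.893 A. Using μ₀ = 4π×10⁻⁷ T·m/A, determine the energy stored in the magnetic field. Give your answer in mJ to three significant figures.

U ≈ 3.87 mJ

A = π(d/2)² = π(1.410×10^-2 m)² = 6.246×10^-4 m².
L = μ₀N²A/ℓ = (4π×10⁻⁷)(2520)²(6.246×10^-4)/(0.514) = 9.697×10^-3 H.
U = ½LI² = ½(9.697×10^-3)(0.893)² = 3.866×10^-3 J.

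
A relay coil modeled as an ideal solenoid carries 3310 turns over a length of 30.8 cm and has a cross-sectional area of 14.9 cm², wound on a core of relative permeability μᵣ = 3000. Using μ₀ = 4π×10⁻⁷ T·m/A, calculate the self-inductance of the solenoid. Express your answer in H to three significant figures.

A = 14.9 cm² = 1.490×10^-3 m².
For a long solenoid, L = μ₀μᵣN²A/ℓ.
L = (4π×10⁻⁷)(3000)(3310)²(1.490×10^-3)/(0.308 m) = 199.8 H.

L ≈ 200 H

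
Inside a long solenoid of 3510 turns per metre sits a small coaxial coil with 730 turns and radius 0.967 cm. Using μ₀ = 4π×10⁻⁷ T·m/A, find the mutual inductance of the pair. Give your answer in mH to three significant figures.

The outer solenoid produces a uniform field B₁ = μ₀n₁I₁ across the inner coil,
so the flux linkage is N₂Φ = N₂B₁A₂ = μ₀n₁N₂A₂·I₁, giving M = μ₀n₁N₂A₂.
A₂ = πr² = π(9.670×10^-3 m)² = 2.938×10^-4 m².
M = (4π×10⁻⁷)(3510)(730)(2.938×10^-4) = 9.459×10^-4 H.

M ≈ 0.946 mH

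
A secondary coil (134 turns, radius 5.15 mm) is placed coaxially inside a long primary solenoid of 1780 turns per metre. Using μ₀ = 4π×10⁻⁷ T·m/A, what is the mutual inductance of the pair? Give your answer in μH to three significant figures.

M ≈ 25.0 μH

The outer solenoid produces a uniform field B₁ = μ₀n₁I₁ across the inner coil,
so the flux linkage is N₂Φ = N₂B₁A₂ = μ₀n₁N₂A₂·I₁, giving M = μ₀n₁N₂A₂.
A₂ = πr² = π(5.150×10^-3 m)² = 8.332×10^-5 m².
M = (4π×10⁻⁷)(1780)(134)(8.332×10^-5) = 2.497×10^-5 H.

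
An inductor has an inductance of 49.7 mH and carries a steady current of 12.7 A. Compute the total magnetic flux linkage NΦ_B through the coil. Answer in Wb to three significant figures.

From L = NΦ_B/I, the flux linkage is NΦ_B = LI.
NΦ_B = (4.970×10^-2 H)(12.7 A) = 0.6312 Wb.

NΦ_B ≈ 0.631 Wb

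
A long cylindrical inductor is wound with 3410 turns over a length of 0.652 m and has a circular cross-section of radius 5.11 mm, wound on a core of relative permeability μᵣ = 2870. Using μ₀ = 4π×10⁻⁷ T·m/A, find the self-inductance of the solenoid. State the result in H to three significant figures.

L ≈ 5.28 H

A = πr² = π(5.110×10^-3 m)² = 8.203×10^-5 m².
For a long solenoid, L = μ₀μᵣN²A/ℓ.
L = (4π×10⁻⁷)(2870)(3410)²(8.203×10^-5)/(0.652 m) = 5.276 H.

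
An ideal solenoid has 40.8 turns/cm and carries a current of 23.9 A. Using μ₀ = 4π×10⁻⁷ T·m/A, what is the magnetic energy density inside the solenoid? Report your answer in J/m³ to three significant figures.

u ≈ 5970 J/m³

B = μ₀nI = (4π×10⁻⁷)(4.080×10^3)(23.9) = 0.1225 T.
u = B²/(2μ₀) = (0.1225)²/(2×4π×10⁻⁷) = 5.974×10^3 J/m³.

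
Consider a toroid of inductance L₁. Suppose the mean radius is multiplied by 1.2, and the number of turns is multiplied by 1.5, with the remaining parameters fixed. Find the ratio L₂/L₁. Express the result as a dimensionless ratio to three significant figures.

L₂/L₁ = 1.88

For a toroid, L ∝ μᵣN²A/R.
L₂/L₁ = (1.2)^-1 × (1.5)^2 = 1.88.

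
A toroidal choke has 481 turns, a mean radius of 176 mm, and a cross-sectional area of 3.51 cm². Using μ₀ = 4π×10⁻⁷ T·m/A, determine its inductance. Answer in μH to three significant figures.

L ≈ 92.3 μH

For a thin toroid, L = μ₀N²A/(2πR).
L = (4π×10⁻⁷)(481)²(3.510×10^-4) / (2π×0.176 m) = 9.228×10^-5 H.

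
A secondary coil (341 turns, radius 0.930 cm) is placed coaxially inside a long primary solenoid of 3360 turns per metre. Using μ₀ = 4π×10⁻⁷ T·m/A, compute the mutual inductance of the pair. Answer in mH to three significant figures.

The outer solenoid produces a uniform field B₁ = μ₀n₁I₁ across the inner coil,
so the flux linkage is N₂Φ = N₂B₁A₂ = μ₀n₁N₂A₂·I₁, giving M = μ₀n₁N₂A₂.
A₂ = πr² = π(9.300×10^-3 m)² = 2.717×10^-4 m².
M = (4π×10⁻⁷)(3360)(341)(2.717×10^-4) = 3.912×10^-4 H.

M ≈ 0.391 mH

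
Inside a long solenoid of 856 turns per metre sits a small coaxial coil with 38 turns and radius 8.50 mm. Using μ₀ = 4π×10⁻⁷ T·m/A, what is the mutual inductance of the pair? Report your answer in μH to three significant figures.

M ≈ 9.28 μH

The outer solenoid produces a uniform field B₁ = μ₀n₁I₁ across the inner coil,
so the flux linkage is N₂Φ = N₂B₁A₂ = μ₀n₁N₂A₂·I₁, giving M = μ₀n₁N₂A₂.
A₂ = πr² = π(8.500×10^-3 m)² = 2.270×10^-4 m².
M = (4π×10⁻⁷)(856)(38)(2.270×10^-4) = 9.278×10^-6 H.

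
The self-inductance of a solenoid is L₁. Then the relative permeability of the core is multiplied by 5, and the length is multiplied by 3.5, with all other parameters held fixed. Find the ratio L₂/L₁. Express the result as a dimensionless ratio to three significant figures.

L₂/L₁ = 1.43

For a solenoid, L ∝ μᵣN²A/ℓ.
L₂/L₁ = (5) × (3.5)^-1 = 1.43.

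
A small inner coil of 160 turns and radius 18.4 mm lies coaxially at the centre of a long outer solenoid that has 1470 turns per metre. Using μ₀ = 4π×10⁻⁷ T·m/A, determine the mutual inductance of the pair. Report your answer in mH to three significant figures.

M ≈ 0.314 mH

The outer solenoid produces a uniform field B₁ = μ₀n₁I₁ across the inner coil,
so the flux linkage is N₂Φ = N₂B₁A₂ = μ₀n₁N₂A₂·I₁, giving M = μ₀n₁N₂A₂.
A₂ = πr² = π(1.840×10^-2 m)² = 1.064×10^-3 m².
M = (4π×10⁻⁷)(1470)(160)(1.064×10^-3) = 3.144×10^-4 H.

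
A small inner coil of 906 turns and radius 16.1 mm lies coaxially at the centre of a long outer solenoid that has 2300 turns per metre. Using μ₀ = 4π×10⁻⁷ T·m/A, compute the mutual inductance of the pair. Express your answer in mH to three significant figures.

The outer solenoid produces a uniform field B₁ = μ₀n₁I₁ across the inner coil,
so the flux linkage is N₂Φ = N₂B₁A₂ = μ₀n₁N₂A₂·I₁, giving M = μ₀n₁N₂A₂.
A₂ = πr² = π(1.610×10^-2 m)² = 8.143×10^-4 m².
M = (4π×10⁻⁷)(2300)(906)(8.143×10^-4) = 2.132×10^-3 H.

M ≈ 2.13 mH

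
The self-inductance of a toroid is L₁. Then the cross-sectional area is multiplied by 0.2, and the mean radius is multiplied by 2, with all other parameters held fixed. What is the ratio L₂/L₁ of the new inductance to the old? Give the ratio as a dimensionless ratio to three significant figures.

L₂/L₁ = 0.100

For a toroid, L ∝ μᵣN²A/R.
L₂/L₁ = (0.2) × (2)^-1 = 0.100.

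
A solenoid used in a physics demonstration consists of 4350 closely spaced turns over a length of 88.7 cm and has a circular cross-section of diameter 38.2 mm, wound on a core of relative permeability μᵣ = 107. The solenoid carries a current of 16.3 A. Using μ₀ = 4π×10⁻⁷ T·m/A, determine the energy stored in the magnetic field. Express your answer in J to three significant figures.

A = π(d/2)² = π(1.910×10^-2 m)² = 1.146×10^-3 m².
L = μ₀μᵣN²A/ℓ = (4π×10⁻⁷)(107)(4350)²(1.146×10^-3)/(0.887) = 3.287 H.
U = ½LI² = ½(3.287)(16.3)² = 436.7 J.

U ≈ 437 J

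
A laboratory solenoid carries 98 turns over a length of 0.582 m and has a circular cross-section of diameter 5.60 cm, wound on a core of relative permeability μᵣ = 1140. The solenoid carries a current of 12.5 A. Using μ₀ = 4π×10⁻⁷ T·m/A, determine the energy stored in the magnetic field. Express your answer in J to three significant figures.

A = π(d/2)² = π(2.800×10^-2 m)² = 2.463×10^-3 m².
L = μ₀μᵣN²A/ℓ = (4π×10⁻⁷)(1140)(98)²(2.463×10^-3)/(0.582) = 5.823×10^-2 H.
U = ½LI² = ½(5.823×10^-2)(12.5)² = 4.549 J.

U ≈ 4.55 J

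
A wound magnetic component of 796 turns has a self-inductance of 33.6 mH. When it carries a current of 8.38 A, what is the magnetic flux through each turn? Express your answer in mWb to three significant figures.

Φ_B ≈ 0.354 mWb

From L = NΦ_B/I, the flux per turn is Φ_B = LI/N.
Φ_B = (3.360×10^-2 H)(8.38 A)/796 = 3.537×10^-4 Wb.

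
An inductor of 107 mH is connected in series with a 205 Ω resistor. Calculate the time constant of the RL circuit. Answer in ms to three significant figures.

τ ≈ 0.522 ms

τ = L/R = (0.107 H)/(205 Ω) = 5.220×10^-4 s.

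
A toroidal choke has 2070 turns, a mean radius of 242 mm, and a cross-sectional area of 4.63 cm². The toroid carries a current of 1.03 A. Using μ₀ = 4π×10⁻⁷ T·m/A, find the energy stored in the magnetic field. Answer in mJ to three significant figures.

L = μ₀N²A/(2πR) = (4π×10⁻⁷)(2070)²(4.630×10^-4)/(2π×0.242) = 1.640×10^-3 H.
U = ½LI² = ½(1.640×10^-3)(1.03)² = 8.697×10^-4 J.

U ≈ 0.870 mJ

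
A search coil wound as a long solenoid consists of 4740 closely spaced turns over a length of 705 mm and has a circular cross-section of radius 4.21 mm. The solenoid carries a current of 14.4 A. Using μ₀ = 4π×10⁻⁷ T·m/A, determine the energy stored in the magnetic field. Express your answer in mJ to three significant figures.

A = πr² = π(4.210×10^-3 m)² = 5.568×10^-5 m².
L = μ₀N²A/ℓ = (4π×10⁻⁷)(4740)²(5.568×10^-5)/(0.705) = 2.230×10^-3 H.
U = ½LI² = ½(2.230×10^-3)(14.4)² = 0.2312 J.

U ≈ 231 mJ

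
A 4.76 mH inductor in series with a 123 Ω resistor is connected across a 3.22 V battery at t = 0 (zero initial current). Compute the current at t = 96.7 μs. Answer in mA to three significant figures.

τ = L/R = 4.760×10^-3/123 = 3.870×10^-5 s; final current I_∞ = ε/R = 3.22/123 = 2.618×10^-2 A.
I(t) = I_∞(1 − e^(−t/τ)) with t/τ = 2.499.
I = (2.618×10^-2)(1 − e^(−2.499)) = 2.403×10^-2 A.

I ≈ 24.0 mA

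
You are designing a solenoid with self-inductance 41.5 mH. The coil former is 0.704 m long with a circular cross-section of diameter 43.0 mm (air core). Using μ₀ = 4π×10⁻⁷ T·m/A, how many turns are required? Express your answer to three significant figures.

N ≈ 4000 turns

A = π(d/2)² = π(2.150×10^-2 m)² = 1.452×10^-3 m².
From L = μ₀N²A/ℓ, N = √(Lℓ / (μ₀A)).
N = √[(4.150×10^-2)(0.704) / ((4π×10⁻⁷)×1.452×10^-3)] = √(1.601×10^7) ≈ 4001.2.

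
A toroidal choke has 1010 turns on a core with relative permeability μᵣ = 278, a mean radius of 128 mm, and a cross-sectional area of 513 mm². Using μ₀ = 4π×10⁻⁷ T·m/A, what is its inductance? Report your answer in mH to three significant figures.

L ≈ 227 mH

For a thin toroid, L = μ₀μᵣN²A/(2πR).
L = (4π×10⁻⁷)(278)(1010)²(5.130×10^-4) / (2π×0.128 m) = 0.2273 H.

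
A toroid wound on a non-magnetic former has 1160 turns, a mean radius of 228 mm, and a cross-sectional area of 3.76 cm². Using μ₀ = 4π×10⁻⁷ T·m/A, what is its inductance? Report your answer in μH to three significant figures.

For a thin toroid, L = μ₀N²A/(2πR).
L = (4π×10⁻⁷)(1160)²(3.760×10^-4) / (2π×0.228 m) = 4.438×10^-4 H.

L ≈ 444 μH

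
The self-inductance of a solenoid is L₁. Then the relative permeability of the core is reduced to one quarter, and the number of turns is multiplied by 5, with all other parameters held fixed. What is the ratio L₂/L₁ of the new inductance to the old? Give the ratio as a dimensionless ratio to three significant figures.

For a solenoid, L ∝ μᵣN²A/ℓ.
L₂/L₁ = (0.25) × (5)^2 = 6.25.

L₂/L₁ = 6.25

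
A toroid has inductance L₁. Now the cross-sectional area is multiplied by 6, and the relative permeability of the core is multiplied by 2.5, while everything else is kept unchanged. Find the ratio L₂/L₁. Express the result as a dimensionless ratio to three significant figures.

For a toroid, L ∝ μᵣN²A/R.
L₂/L₁ = (6) × (2.5) = 15.0.

L₂/L₁ = 15.0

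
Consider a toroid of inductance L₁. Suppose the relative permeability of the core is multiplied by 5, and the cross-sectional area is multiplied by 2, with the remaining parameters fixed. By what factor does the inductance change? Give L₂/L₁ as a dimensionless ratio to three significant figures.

L₂/L₁ = 10.0

For a toroid, L ∝ μᵣN²A/R.
L₂/L₁ = (5) × (2) = 10.0.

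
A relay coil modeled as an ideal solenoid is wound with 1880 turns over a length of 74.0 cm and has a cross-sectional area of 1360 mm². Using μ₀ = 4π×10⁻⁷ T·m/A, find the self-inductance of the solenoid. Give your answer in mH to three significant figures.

L ≈ 8.16 mH

A = 1360 mm² = 1.360×10^-3 m².
For a long solenoid, L = μ₀N²A/ℓ.
L = (4π×10⁻⁷)(1880)²(1.360×10^-3)/(0.74 m) = 8.163×10^-3 H.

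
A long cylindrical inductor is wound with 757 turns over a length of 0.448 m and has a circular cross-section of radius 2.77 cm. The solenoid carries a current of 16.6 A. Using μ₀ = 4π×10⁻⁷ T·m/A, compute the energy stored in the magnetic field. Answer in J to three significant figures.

A = πr² = π(2.770×10^-2 m)² = 2.411×10^-3 m².
L = μ₀N²A/ℓ = (4π×10⁻⁷)(757)²(2.411×10^-3)/(0.448) = 3.8747×10^-3 H.
U = ½LI² = ½(3.8747×10^-3)(16.6)² = 0.5338 J.

U ≈ 0.534 J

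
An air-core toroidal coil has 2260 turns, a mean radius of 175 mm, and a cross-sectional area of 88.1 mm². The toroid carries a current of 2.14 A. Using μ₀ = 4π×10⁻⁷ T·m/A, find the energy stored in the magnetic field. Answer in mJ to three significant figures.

L = μ₀N²A/(2πR) = (4π×10⁻⁷)(2260)²(8.810×10^-5)/(2π×0.175) = 5.143×10^-4 H.
U = ½LI² = ½(5.143×10^-4)(2.14)² = 1.178×10^-3 J.

U ≈ 1.18 mJ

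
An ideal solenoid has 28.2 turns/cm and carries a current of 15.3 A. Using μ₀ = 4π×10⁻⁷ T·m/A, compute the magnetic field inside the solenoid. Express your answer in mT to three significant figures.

Inside a long solenoid, B = μ₀nI.
B = (4π×10⁻⁷)(2.820×10^3 m⁻¹)(15.3 A) = 5.422×10^-2 T.

B ≈ 54.2 mT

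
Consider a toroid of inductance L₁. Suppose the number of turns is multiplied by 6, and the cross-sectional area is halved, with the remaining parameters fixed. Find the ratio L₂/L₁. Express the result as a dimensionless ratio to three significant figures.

For a toroid, L ∝ μᵣN²A/R.
L₂/L₁ = (6)^2 × (0.5) = 18.0.

L₂/L₁ = 18.0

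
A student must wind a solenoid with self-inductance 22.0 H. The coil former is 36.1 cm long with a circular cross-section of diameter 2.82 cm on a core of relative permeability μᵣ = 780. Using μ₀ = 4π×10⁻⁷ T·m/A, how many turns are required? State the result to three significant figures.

A = π(d/2)² = π(1.410×10^-2 m)² = 6.246×10^-4 m².
From L = μ₀μᵣN²A/ℓ, N = √(Lℓ / (μ₀μᵣA)).
N = √[(22)(0.361) / ((4π×10⁻⁷)(780)×6.246×10^-4)] = √(1.297×10^7) ≈ 3601.8.

N ≈ 3600 turns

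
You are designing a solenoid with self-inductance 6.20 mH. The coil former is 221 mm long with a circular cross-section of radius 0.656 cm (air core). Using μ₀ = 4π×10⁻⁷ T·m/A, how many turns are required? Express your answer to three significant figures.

A = πr² = π(6.560×10^-3 m)² = 1.352×10^-4 m².
From L = μ₀N²A/ℓ, N = √(Lℓ / (μ₀A)).
N = √[(6.200×10^-3)(0.221) / ((4π×10⁻⁷)×1.352×10^-4)] = √(8.065×10^6) ≈ 2839.9.

N ≈ 2840 turns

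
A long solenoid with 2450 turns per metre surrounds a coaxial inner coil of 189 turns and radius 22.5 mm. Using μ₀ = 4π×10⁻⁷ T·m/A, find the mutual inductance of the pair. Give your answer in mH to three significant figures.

M ≈ 0.925 mH

The outer solenoid produces a uniform field B₁ = μ₀n₁I₁ across the inner coil,
so the flux linkage is N₂Φ = N₂B₁A₂ = μ₀n₁N₂A₂·I₁, giving M = μ₀n₁N₂A₂.
A₂ = πr² = π(2.250×10^-2 m)² = 1.590×10^-3 m².
M = (4π×10⁻⁷)(2450)(189)(1.590×10^-3) = 9.254×10^-4 H.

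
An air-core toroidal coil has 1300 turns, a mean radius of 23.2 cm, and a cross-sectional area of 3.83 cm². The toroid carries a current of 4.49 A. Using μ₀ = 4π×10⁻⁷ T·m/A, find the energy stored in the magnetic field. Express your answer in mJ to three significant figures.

U ≈ 5.62 mJ

L = μ₀N²A/(2πR) = (4π×10⁻⁷)(1300)²(3.830×10^-4)/(2π×0.232) = 5.580×10^-4 H.
U = ½LI² = ½(5.580×10^-4)(4.49)² = 5.6246×10^-3 J.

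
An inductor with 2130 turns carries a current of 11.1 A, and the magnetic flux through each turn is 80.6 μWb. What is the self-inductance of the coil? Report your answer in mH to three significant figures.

L ≈ 15.5 mH

Self-inductance is defined by L = NΦ_B/I (flux linkage over current).
L = (2130)(8.060×10^-5 Wb)/(11.1 A) = 1.547×10^-2 H.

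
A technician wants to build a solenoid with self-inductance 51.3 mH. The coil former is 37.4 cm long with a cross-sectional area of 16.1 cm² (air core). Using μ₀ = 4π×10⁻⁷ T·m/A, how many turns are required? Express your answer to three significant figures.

N ≈ 3080 turns

A = 16.1 cm² = 1.610×10^-3 m².
From L = μ₀N²A/ℓ, N = √(Lℓ / (μ₀A)).
N = √[(5.130×10^-2)(0.374) / ((4π×10⁻⁷)×1.610×10^-3)] = √(9.483×10^6) ≈ 3079.5.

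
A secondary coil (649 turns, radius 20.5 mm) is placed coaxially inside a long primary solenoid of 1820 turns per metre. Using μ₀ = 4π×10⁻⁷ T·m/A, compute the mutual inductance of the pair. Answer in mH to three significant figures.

The outer solenoid produces a uniform field B₁ = μ₀n₁I₁ across the inner coil,
so the flux linkage is N₂Φ = N₂B₁A₂ = μ₀n₁N₂A₂·I₁, giving M = μ₀n₁N₂A₂.
A₂ = πr² = π(2.050×10^-2 m)² = 1.320×10^-3 m².
M = (4π×10⁻⁷)(1820)(649)(1.320×10^-3) = 1.960×10^-3 H.

M ≈ 1.96 mH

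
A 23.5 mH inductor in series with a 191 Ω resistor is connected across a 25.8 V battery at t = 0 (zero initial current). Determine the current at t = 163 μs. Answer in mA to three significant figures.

τ = L/R = 2.350×10^-2/191 = 1.230×10^-4 s; final current I_∞ = ε/R = 25.8/191 = 0.1351 A.
I(t) = I_∞(1 − e^(−t/τ)) with t/τ = 1.325.
I = (0.1351)(1 − e^(−1.325)) = 9.917×10^-2 A.

I ≈ 99.2 mA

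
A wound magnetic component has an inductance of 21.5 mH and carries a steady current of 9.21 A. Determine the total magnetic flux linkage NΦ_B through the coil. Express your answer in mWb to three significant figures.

From L = NΦ_B/I, the flux linkage is NΦ_B = LI.
NΦ_B = (2.150×10^-2 H)(9.21 A) = 0.198 Wb.

NΦ_B ≈ 198 mWb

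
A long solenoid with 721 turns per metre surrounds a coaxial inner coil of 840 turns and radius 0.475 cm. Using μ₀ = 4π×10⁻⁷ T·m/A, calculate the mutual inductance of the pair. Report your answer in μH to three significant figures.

M ≈ 53.9 μH

The outer solenoid produces a uniform field B₁ = μ₀n₁I₁ across the inner coil,
so the flux linkage is N₂Φ = N₂B₁A₂ = μ₀n₁N₂A₂·I₁, giving M = μ₀n₁N₂A₂.
A₂ = πr² = π(4.750×10^-3 m)² = 7.088×10^-5 m².
M = (4π×10⁻⁷)(721)(840)(7.088×10^-5) = 5.3946×10^-5 H.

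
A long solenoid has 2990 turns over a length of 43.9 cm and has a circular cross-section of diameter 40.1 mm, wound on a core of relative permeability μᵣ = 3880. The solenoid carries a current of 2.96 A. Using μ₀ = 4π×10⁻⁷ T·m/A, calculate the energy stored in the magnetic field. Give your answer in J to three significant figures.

A = π(d/2)² = π(2.005×10^-2 m)² = 1.263×10^-3 m².
L = μ₀μᵣN²A/ℓ = (4π×10⁻⁷)(3880)(2990)²(1.263×10^-3)/(0.439) = 125.4 H.
U = ½LI² = ½(125.4)(2.96)² = 549.4 J.

U ≈ 549 J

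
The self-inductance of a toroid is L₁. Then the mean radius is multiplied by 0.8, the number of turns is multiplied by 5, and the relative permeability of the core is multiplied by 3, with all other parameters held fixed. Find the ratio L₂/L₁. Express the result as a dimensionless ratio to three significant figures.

L₂/L₁ = 93.8

For a toroid, L ∝ μᵣN²A/R.
L₂/L₁ = (0.8)^-1 × (5)^2 × (3) = 93.8.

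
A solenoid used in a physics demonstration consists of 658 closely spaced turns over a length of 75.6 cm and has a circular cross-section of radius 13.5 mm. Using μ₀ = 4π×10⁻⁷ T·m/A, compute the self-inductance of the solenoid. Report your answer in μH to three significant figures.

A = πr² = π(1.350×10^-2 m)² = 5.726×10^-4 m².
For a long solenoid, L = μ₀N²A/ℓ.
L = (4π×10⁻⁷)(658)²(5.726×10^-4)/(0.756 m) = 4.121×10^-4 H.

L ≈ 412 μH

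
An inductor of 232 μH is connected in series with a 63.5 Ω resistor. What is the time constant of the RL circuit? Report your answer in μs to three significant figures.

τ ≈ 3.65 μs

τ = L/R = (2.320×10^-4 H)/(63.5 Ω) = 3.654×10^-6 s.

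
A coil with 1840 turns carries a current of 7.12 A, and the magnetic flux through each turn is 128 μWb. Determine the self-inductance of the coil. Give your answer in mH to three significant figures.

Self-inductance is defined by L = NΦ_B/I (flux linkage over current).
L = (1840)(1.280×10^-4 Wb)/(7.12 A) = 3.308×10^-2 H.

L ≈ 33.1 mH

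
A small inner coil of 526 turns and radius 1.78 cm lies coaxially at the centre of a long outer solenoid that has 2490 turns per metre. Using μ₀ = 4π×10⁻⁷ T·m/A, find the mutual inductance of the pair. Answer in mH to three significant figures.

The outer solenoid produces a uniform field B₁ = μ₀n₁I₁ across the inner coil,
so the flux linkage is N₂Φ = N₂B₁A₂ = μ₀n₁N₂A₂·I₁, giving M = μ₀n₁N₂A₂.
A₂ = πr² = π(1.780×10^-2 m)² = 9.954×10^-4 m².
M = (4π×10⁻⁷)(2490)(526)(9.954×10^-4) = 1.638×10^-3 H.

M ≈ 1.64 mH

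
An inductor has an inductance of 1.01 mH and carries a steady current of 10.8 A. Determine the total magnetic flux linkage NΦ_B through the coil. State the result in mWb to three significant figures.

From L = NΦ_B/I, the flux linkage is NΦ_B = LI.
NΦ_B = (1.010×10^-3 H)(10.8 A) = 1.091×10^-2 Wb.

NΦ_B ≈ 10.9 mWb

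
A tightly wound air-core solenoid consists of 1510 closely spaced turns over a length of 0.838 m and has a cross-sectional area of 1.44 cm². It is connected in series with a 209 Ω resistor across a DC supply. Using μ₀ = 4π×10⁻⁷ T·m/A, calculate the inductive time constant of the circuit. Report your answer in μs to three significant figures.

A = 1.44 cm² = 1.440×10^-4 m².
L = μ₀N²A/ℓ = (4π×10⁻⁷)(1510)²(1.440×10^-4)/(0.838) = 4.924×10^-4 H.
τ = L/R = (4.924×10^-4)/(209) = 2.356×10^-6 s.

τ ≈ 2.36 μs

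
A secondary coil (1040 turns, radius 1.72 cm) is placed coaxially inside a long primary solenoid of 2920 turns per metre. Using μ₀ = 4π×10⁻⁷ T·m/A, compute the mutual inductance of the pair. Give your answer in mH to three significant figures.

M ≈ 3.55 mH

The outer solenoid produces a uniform field B₁ = μ₀n₁I₁ across the inner coil,
so the flux linkage is N₂Φ = N₂B₁A₂ = μ₀n₁N₂A₂·I₁, giving M = μ₀n₁N₂A₂.
A₂ = πr² = π(1.720×10^-2 m)² = 9.294×10^-4 m².
M = (4π×10⁻⁷)(2920)(1040)(9.294×10^-4) = 3.547×10^-3 H.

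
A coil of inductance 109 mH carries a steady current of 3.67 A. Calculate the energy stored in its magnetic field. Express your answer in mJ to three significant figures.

Stored magnetic energy: U = ½LI².
U = ½(0.109 H)(3.67 A)² = 0.7341 J.

U ≈ 734 mJ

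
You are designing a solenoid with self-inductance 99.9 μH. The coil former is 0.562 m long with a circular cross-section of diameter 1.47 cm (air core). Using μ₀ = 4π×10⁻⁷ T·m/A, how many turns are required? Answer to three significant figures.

A = π(d/2)² = π(7.350×10^-3 m)² = 1.697×10^-4 m².
From L = μ₀N²A/ℓ, N = √(Lℓ / (μ₀A)).
N = √[(9.990×10^-5)(0.562) / ((4π×10⁻⁷)×1.697×10^-4)] = √(2.632×10^5) ≈ 513.1.

N ≈ 513 turns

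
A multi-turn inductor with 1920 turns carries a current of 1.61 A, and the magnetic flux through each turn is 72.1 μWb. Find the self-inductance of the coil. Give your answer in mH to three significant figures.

Self-inductance is defined by L = NΦ_B/I (flux linkage over current).
L = (1920)(7.210×10^-5 Wb)/(1.61 A) = 8.598×10^-2 H.

L ≈ 86.0 mH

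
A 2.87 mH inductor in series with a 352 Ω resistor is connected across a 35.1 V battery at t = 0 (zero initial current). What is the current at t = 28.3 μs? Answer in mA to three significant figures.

τ = L/R = 2.870×10^-3/352 = 8.153×10^-6 s; final current I_∞ = ε/R = 35.1/352 = 9.972×10^-2 A.
I(t) = I_∞(1 − e^(−t/τ)) with t/τ = 3.471.
I = (9.972×10^-2)(1 − e^(−3.471)) = 9.662×10^-2 A.

I ≈ 96.6 mA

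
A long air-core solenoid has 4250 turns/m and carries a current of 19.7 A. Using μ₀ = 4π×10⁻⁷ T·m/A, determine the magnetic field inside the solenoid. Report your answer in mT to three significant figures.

B ≈ 105 mT

Inside a long solenoid, B = μ₀nI.
B = (4π×10⁻⁷)(4.250×10^3 m⁻¹)(19.7 A) = 0.1052 T.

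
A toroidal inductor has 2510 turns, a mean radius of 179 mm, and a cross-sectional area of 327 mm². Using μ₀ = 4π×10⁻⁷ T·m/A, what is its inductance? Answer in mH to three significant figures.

For a thin toroid, L = μ₀N²A/(2πR).
L = (4π×10⁻⁷)(2510)²(3.270×10^-4) / (2π×0.179 m) = 2.302×10^-3 H.

L ≈ 2.30 mH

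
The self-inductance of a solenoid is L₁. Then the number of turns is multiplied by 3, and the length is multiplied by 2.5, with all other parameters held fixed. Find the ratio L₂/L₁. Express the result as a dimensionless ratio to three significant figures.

For a solenoid, L ∝ μᵣN²A/ℓ.
L₂/L₁ = (3)^2 × (2.5)^-1 = 3.60.

L₂/L₁ = 3.60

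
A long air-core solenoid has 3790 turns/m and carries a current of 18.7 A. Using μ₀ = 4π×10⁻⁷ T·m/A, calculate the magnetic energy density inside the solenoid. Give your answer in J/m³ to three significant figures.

u ≈ 3160 J/m³

B = μ₀nI = (4π×10⁻⁷)(3.790×10^3)(18.7) = 8.906×10^-2 T.
u = B²/(2μ₀) = (8.906×10^-2)²/(2×4π×10⁻⁷) = 3.156×10^3 J/m³.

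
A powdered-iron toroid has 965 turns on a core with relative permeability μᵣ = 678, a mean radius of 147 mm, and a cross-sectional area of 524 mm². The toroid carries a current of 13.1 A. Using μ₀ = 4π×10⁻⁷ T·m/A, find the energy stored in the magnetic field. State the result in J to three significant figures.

U ≈ 38.6 J

L = μ₀μᵣN²A/(2πR) = (4π×10⁻⁷)(678)(965)²(5.240×10^-4)/(2π×0.147) = 0.4501 H.
U = ½LI² = ½(0.4501)(13.1)² = 38.62 J.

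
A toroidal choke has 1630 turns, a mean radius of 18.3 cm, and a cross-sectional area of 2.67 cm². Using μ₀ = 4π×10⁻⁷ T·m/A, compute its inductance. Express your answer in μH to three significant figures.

L ≈ 775 μH

For a thin toroid, L = μ₀N²A/(2πR).
L = (4π×10⁻⁷)(1630)²(2.670×10^-4) / (2π×0.183 m) = 7.753×10^-4 H.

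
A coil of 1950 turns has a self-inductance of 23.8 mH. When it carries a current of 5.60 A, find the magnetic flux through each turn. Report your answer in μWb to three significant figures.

From L = NΦ_B/I, the flux per turn is Φ_B = LI/N.
Φ_B = (2.380×10^-2 H)(5.60 A)/1950 = 6.8349×10^-5 Wb.

Φ_B ≈ 68.3 μWb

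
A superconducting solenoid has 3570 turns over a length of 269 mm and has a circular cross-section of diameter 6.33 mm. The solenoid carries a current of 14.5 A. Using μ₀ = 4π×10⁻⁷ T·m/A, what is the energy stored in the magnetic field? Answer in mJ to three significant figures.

A = π(d/2)² = π(3.165×10^-3 m)² = 3.147×10^-5 m².
L = μ₀N²A/ℓ = (4π×10⁻⁷)(3570)²(3.147×10^-5)/(0.269) = 1.874×10^-3 H.
U = ½LI² = ½(1.874×10^-3)(14.5)² = 0.197 J.

U ≈ 197 mJ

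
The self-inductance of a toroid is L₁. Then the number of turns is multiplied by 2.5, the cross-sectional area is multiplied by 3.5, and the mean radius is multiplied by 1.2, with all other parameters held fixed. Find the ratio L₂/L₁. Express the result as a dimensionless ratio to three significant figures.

For a toroid, L ∝ μᵣN²A/R.
L₂/L₁ = (2.5)^2 × (3.5) × (1.2)^-1 = 18.2.

L₂/L₁ = 18.2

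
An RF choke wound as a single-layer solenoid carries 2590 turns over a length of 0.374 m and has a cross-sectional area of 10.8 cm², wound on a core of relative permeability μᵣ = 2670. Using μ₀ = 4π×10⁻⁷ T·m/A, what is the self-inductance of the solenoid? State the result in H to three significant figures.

A = 10.8 cm² = 1.080×10^-3 m².
For a long solenoid, L = μ₀μᵣN²A/ℓ.
L = (4π×10⁻⁷)(2670)(2590)²(1.080×10^-3)/(0.374 m) = 64.99 H.

L ≈ 65.0 H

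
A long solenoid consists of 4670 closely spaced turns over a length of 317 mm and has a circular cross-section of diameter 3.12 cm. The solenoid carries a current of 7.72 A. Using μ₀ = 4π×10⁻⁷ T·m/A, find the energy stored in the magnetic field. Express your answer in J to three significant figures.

A = π(d/2)² = π(1.560×10^-2 m)² = 7.645×10^-4 m².
L = μ₀N²A/ℓ = (4π×10⁻⁷)(4670)²(7.645×10^-4)/(0.317) = 6.610×10^-2 H.
U = ½LI² = ½(6.610×10^-2)(7.72)² = 1.97 J.

U ≈ 1.97 J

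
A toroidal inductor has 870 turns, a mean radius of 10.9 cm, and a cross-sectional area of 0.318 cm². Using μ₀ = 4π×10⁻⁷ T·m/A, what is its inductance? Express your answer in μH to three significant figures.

L ≈ 44.2 μH

For a thin toroid, L = μ₀N²A/(2πR).
L = (4π×10⁻⁷)(870)²(3.180×10^-5) / (2π×0.109 m) = 4.416×10^-5 H.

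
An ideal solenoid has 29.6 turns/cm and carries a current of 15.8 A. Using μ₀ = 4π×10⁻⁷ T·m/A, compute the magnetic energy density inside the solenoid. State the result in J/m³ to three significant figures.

B = μ₀nI = (4π×10⁻⁷)(2.960×10^3)(15.8) = 5.877×10^-2 T.
u = B²/(2μ₀) = (5.877×10^-2)²/(2×4π×10⁻⁷) = 1.374×10^3 J/m³.

u ≈ 1370 J/m³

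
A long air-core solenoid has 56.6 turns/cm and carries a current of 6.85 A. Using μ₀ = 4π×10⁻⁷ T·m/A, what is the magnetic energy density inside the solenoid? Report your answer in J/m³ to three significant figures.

u ≈ 944 J/m³

B = μ₀nI = (4π×10⁻⁷)(5.660×10^3)(6.85) = 4.872×10^-2 T.
u = B²/(2μ₀) = (4.872×10^-2)²/(2×4π×10⁻⁷) = 944.48 J/m³.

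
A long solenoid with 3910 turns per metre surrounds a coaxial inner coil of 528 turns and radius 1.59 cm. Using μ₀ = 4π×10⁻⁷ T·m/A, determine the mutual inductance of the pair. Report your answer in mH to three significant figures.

The outer solenoid produces a uniform field B₁ = μ₀n₁I₁ across the inner coil,
so the flux linkage is N₂Φ = N₂B₁A₂ = μ₀n₁N₂A₂·I₁, giving M = μ₀n₁N₂A₂.
A₂ = πr² = π(1.590×10^-2 m)² = 7.942×10^-4 m².
M = (4π×10⁻⁷)(3910)(528)(7.942×10^-4) = 2.060×10^-3 H.

M ≈ 2.06 mH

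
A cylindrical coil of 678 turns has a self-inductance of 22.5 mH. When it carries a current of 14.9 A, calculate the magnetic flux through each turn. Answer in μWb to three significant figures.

Φ_B ≈ 494 μWb

From L = NΦ_B/I, the flux per turn is Φ_B = LI/N.
Φ_B = (2.250×10^-2 H)(14.9 A)/678 = 4.9447×10^-4 Wb.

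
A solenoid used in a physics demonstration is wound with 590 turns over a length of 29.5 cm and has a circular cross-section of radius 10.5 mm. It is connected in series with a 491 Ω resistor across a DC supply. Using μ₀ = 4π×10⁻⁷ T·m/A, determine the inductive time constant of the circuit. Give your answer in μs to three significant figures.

τ ≈ 1.05 μs

A = πr² = π(1.050×10^-2 m)² = 3.464×10^-4 m².
L = μ₀N²A/ℓ = (4π×10⁻⁷)(590)²(3.464×10^-4)/(0.295) = 5.136×10^-4 H.
τ = L/R = (5.136×10^-4)/(491) = 1.046×10^-6 s.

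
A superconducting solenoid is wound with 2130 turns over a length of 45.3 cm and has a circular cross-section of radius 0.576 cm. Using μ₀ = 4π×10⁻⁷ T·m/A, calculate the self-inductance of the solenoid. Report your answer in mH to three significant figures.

A = πr² = π(5.760×10^-3 m)² = 1.042×10^-4 m².
For a long solenoid, L = μ₀N²A/ℓ.
L = (4π×10⁻⁷)(2130)²(1.042×10^-4)/(0.453 m) = 1.312×10^-3 H.

L ≈ 1.31 mH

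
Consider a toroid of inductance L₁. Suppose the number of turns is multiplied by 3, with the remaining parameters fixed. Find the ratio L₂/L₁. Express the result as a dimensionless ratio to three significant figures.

L₂/L₁ = 9.00

For a toroid, L ∝ μᵣN²A/R.
L₂/L₁ = (3)^2 = 9.00.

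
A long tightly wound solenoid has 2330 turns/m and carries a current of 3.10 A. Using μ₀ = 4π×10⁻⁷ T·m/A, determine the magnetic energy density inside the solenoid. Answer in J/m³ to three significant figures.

u ≈ 32.8 J/m³

B = μ₀nI = (4π×10⁻⁷)(2.330×10^3)(3.10) = 9.077×10^-3 T.
u = B²/(2μ₀) = (9.077×10^-3)²/(2×4π×10⁻⁷) = 32.78 J/m³.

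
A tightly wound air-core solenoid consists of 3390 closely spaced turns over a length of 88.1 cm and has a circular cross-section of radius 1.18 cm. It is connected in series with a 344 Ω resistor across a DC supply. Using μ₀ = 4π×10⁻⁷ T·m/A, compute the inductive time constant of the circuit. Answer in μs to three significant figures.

A = πr² = π(1.180×10^-2 m)² = 4.374×10^-4 m².
L = μ₀N²A/ℓ = (4π×10⁻⁷)(3390)²(4.374×10^-4)/(0.881) = 7.170×10^-3 H.
τ = L/R = (7.170×10^-3)/(344) = 2.084×10^-5 s.

τ ≈ 20.8 μs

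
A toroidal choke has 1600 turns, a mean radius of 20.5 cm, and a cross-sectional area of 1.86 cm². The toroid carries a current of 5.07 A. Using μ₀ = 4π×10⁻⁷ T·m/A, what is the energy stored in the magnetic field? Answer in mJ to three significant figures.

U ≈ 5.97 mJ

L = μ₀N²A/(2πR) = (4π×10⁻⁷)(1600)²(1.860×10^-4)/(2π×0.205) = 4.645×10^-4 H.
U = ½LI² = ½(4.645×10^-4)(5.07)² = 5.971×10^-3 J.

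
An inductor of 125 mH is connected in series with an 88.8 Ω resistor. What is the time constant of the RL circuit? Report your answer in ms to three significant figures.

τ ≈ 1.41 ms

τ = L/R = (0.125 H)/(88.8 Ω) = 1.408×10^-3 s.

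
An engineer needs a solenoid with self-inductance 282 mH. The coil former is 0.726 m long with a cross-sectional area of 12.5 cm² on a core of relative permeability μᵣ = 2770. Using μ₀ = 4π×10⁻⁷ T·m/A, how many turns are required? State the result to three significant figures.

A = 12.5 cm² = 1.250×10^-3 m².
From L = μ₀μᵣN²A/ℓ, N = √(Lℓ / (μ₀μᵣA)).
N = √[(0.282)(0.726) / ((4π×10⁻⁷)(2770)×1.250×10^-3)] = √(4.705×10^4) ≈ 216.9.

N ≈ 217 turns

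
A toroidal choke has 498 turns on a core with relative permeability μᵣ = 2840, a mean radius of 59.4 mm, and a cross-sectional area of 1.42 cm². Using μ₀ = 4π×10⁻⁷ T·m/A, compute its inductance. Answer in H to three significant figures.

For a thin toroid, L = μ₀μᵣN²A/(2πR).
L = (4π×10⁻⁷)(2840)(498)²(1.420×10^-4) / (2π×5.940×10^-2 m) = 0.3368 H.

L ≈ 0.337 H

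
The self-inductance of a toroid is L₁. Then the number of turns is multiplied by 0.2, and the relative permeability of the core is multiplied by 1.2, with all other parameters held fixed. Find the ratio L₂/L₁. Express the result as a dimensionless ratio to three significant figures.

L₂/L₁ = 0.0480

For a toroid, L ∝ μᵣN²A/R.
L₂/L₁ = (0.2)^2 × (1.2) = 0.0480.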